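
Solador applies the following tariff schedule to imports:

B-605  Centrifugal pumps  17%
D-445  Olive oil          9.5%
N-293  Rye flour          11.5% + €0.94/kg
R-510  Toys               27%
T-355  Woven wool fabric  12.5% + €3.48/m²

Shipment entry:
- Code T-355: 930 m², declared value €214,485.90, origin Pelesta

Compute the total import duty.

Line 1 (T-355, Pelesta, 930 m², €214,485.90):
Base rate for T-355 is 12.5% + €3.48/m².
Duty = €214,485.90 × 12.5% + 930 × €3.48 = €30,047.14.

€30,047.14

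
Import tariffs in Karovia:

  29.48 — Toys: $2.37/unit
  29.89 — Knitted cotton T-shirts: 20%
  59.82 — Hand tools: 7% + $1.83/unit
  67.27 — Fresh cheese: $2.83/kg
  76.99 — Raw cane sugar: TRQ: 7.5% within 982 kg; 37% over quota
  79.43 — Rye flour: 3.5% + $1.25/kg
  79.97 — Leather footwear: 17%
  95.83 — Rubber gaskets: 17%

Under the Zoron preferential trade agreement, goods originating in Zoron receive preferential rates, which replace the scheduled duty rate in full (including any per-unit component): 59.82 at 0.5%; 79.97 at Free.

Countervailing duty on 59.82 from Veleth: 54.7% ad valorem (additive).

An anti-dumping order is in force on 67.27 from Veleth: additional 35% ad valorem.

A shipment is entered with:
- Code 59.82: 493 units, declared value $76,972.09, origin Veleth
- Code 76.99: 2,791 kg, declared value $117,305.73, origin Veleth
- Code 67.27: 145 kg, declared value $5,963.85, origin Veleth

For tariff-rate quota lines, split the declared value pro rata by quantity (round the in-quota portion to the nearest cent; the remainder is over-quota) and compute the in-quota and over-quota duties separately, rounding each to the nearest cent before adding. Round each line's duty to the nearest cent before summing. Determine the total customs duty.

Line 1 (59.82, Veleth, 493 units, $76,972.09):
Base rate for 59.82 is 7% + $1.83/unit.
59.82 has an FTA preferential rate, but origin Veleth is not Zoron; base rate stands.
Additional duty on 59.82 from Veleth: +54.7%. Applied ad valorem rate: 7% + 54.7% = 61.7%.
Duty = $76,972.09 × 61.7% + 493 × $1.83 = $48,393.97.
Line 2 (76.99, Veleth, 2,791 kg, $117,305.73):
Code 76.99 is under a tariff-rate quota (threshold 982 kg). In-quota: 982 kg at 7.5%; over-quota: 1,809 kg at 37%.
Pro-rata value split: in-quota = $117,305.73 × 982/2,791 = $41,273.46; over-quota = $117,305.73 − $41,273.46 = $76,032.27.
In-quota duty = $41,273.46 × 7.5% = $3,095.51. Over-quota duty = $76,032.27 × 37% = $28,131.94.
Line duty = $3,095.51 + $28,131.94 = $31,227.45.
Line 3 (67.27, Veleth, 145 kg, $5,963.85):
Base rate for 67.27 is $2.83/kg.
Additional duty on 67.27 from Veleth: +35% ad valorem. Applied ad valorem rate = 35%.
Duty = $5,963.85 × 35% + 145 × $2.83 = $2,497.70.
Total = $48,393.97 + $31,227.45 + $2,497.70 = $82,119.12.

$82,119.12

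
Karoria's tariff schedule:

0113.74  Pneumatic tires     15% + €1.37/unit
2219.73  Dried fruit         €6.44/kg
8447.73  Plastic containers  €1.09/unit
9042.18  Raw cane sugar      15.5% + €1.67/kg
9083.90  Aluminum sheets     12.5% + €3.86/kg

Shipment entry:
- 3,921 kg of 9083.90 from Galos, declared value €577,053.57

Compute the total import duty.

Line 1 (9083.90, Galos, 3,921 kg, €577,053.57):
Base rate for 9083.90 is 12.5% + €3.86/kg.
Duty = €577,053.57 × 12.5% + 3,921 × €3.86 = €87,266.76.

€87,266.76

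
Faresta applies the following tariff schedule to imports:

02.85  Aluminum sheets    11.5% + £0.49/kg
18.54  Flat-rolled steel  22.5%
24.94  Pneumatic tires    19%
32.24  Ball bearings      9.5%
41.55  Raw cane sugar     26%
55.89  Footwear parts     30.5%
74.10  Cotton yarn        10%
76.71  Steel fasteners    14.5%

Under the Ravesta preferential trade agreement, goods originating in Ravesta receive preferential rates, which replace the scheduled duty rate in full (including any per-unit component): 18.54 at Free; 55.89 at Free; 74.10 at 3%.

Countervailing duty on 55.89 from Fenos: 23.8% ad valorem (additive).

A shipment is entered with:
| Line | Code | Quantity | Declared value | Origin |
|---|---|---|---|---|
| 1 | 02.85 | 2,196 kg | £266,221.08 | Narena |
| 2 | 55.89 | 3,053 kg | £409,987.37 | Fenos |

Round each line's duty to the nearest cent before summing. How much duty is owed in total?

Line 1 (02.85, Narena, 2,196 kg, £266,221.08):
Base rate for 02.85 is 11.5% + £0.49/kg.
Duty = £266,221.08 × 11.5% + 2,196 × £0.49 = £31,691.46.
Line 2 (55.89, Fenos, 3,053 kg, £409,987.37):
Base rate for 55.89 is 30.5%.
55.89 has an FTA preferential rate, but origin Fenos is not Ravesta; base rate stands.
Additional duty on 55.89 from Fenos: +23.8%. Applied ad valorem rate: 30.5% + 23.8% = 54.3%.
Duty = £409,987.37 × 54.3% = £222,623.14.
Total = £31,691.46 + £222,623.14 = £254,314.60.

£254,314.60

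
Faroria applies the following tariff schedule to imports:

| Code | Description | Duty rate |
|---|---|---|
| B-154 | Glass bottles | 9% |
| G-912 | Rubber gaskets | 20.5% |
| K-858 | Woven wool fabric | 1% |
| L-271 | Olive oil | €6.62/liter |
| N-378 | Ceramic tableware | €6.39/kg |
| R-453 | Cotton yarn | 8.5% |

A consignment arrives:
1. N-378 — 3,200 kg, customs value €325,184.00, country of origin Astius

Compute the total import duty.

Line 1 (N-378, Astius, 3,200 kg, €325,184.00):
Base rate for N-378 is €6.39/kg.
Duty = 3,200 × €6.39 = €20,448.00.

€20,448.00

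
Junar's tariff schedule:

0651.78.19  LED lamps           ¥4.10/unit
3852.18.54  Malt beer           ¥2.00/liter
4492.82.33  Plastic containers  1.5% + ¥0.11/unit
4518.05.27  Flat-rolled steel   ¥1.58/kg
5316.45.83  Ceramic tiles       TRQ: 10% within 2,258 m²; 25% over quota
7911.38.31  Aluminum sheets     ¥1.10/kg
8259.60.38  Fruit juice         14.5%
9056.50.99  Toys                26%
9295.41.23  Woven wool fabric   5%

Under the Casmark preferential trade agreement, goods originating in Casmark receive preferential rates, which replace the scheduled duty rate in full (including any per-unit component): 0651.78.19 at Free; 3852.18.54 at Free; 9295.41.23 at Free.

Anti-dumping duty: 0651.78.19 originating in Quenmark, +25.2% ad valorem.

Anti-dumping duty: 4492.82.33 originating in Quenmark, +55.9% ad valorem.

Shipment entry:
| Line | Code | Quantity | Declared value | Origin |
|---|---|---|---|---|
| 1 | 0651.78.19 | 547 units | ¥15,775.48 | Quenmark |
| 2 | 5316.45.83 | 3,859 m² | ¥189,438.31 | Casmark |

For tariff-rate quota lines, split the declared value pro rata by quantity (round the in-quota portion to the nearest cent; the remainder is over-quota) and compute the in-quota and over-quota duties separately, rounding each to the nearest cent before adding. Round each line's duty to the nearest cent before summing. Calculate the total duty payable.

Line 1 (0651.78.19, Quenmark, 547 units, ¥15,775.48):
Base rate for 0651.78.19 is ¥4.10/unit.
0651.78.19 has an FTA preferential rate, but origin Quenmark is not Casmark; base rate stands.
Additional duty on 0651.78.19 from Quenmark: +25.2% ad valorem. Applied ad valorem rate = 25.2%.
Duty = ¥15,775.48 × 25.2% + 547 × ¥4.10 = ¥6,218.12.
Line 2 (5316.45.83, Casmark, 3,859 m², ¥189,438.31):
Code 5316.45.83 is under a tariff-rate quota (threshold 2,258 m²). In-quota: 2,258 m² at 10%; over-quota: 1,601 m² at 25%.
Pro-rata value split: in-quota = ¥189,438.31 × 2,258/3,859 = ¥110,845.22; over-quota = ¥189,438.31 − ¥110,845.22 = ¥78,593.09.
In-quota duty = ¥110,845.22 × 10% = ¥11,084.52. Over-quota duty = ¥78,593.09 × 25% = ¥19,648.27.
Line duty = ¥11,084.52 + ¥19,648.27 = ¥30,732.79.
Total = ¥6,218.12 + ¥30,732.79 = ¥36,950.91.

¥36,950.91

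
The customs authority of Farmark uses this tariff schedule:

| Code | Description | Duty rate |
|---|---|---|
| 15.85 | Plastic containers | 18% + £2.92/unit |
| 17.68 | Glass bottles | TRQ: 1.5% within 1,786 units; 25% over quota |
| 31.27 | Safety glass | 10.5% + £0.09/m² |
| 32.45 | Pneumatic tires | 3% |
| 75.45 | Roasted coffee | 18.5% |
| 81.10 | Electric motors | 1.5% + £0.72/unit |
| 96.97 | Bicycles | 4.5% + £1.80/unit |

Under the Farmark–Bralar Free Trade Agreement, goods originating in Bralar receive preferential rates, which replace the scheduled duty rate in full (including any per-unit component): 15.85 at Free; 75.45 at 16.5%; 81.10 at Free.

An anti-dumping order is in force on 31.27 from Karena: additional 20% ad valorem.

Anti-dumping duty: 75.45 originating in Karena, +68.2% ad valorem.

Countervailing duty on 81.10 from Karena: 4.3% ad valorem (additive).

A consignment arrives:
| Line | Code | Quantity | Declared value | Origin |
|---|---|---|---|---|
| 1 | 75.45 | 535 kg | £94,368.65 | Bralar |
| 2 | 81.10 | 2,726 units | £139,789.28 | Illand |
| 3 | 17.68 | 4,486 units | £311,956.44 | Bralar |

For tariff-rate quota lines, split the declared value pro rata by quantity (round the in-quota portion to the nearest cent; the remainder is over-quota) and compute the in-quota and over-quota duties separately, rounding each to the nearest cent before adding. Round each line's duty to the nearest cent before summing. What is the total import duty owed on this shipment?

Line 1 (75.45, Bralar, 535 kg, £94,368.65):
Base rate for 75.45 is 18.5%.
Origin Bralar qualifies under the Farmark–Bralar agreement and 75.45 is covered: preferential rate 16.5% applies instead.
The additional-duty order on 75.45 targets Karena, not Bralar; it does not apply.
Duty = £94,368.65 × 16.5% = £15,570.83.
Line 2 (81.10, Illand, 2,726 units, £139,789.28):
Base rate for 81.10 is 1.5% + £0.72/unit.
81.10 has an FTA preferential rate, but origin Illand is not Bralar; base rate stands.
The additional-duty order on 81.10 targets Karena, not Illand; it does not apply.
Duty = £139,789.28 × 1.5% + 2,726 × £0.72 = £4,059.56.
Line 3 (17.68, Bralar, 4,486 units, £311,956.44):
Code 17.68 is under a tariff-rate quota (threshold 1,786 units). In-quota: 1,786 units at 1.5%; over-quota: 2,700 units at 25%.
Pro-rata value split: in-quota = £311,956.44 × 1,786/4,486 = £124,198.44; over-quota = £311,956.44 − £124,198.44 = £187,758.00.
In-quota duty = £124,198.44 × 1.5% = £1,862.98. Over-quota duty = £187,758.00 × 25% = £46,939.50.
Line duty = £1,862.98 + £46,939.50 = £48,802.48.
Total = £15,570.83 + £4,059.56 + £48,802.48 = £68,432.87.

£68,432.87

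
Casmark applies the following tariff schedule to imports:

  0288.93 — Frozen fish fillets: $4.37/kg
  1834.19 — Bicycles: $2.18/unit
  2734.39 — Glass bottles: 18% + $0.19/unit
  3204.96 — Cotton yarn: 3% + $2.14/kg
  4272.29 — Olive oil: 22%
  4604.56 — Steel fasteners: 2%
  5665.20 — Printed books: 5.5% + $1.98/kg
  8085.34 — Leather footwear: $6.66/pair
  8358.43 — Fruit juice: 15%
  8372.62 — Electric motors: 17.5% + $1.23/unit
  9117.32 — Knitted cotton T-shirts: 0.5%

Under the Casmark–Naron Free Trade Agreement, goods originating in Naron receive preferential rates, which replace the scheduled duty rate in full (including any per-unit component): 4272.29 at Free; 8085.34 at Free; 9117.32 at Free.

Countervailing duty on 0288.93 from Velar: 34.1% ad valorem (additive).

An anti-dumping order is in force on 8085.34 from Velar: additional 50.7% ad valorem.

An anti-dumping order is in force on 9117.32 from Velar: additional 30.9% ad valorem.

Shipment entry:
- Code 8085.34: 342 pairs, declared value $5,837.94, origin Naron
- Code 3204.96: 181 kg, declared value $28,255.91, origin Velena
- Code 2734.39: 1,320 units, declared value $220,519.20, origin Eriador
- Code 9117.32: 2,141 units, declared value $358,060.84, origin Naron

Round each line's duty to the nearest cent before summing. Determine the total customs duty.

Line 1 (8085.34, Naron, 342 pairs, $5,837.94):
Base rate for 8085.34 is $6.66/pair.
Origin Naron qualifies under the Casmark–Naron agreement and 8085.34 is covered: preferential rate Free applies instead.
The additional-duty order on 8085.34 targets Velar, not Naron; it does not apply.
Duty = $5,837.94 × 0% = $0.00.
Line 2 (3204.96, Velena, 181 kg, $28,255.91):
Base rate for 3204.96 is 3% + $2.14/kg.
Duty = $28,255.91 × 3% + 181 × $2.14 = $1,235.02.
Line 3 (2734.39, Eriador, 1,320 units, $220,519.20):
Base rate for 2734.39 is 18% + $0.19/unit.
Duty = $220,519.20 × 18% + 1,320 × $0.19 = $39,944.26.
Line 4 (9117.32, Naron, 2,141 units, $358,060.84):
Base rate for 9117.32 is 0.5%.
Origin Naron qualifies under the Casmark–Naron agreement and 9117.32 is covered: preferential rate Free applies instead.
The additional-duty order on 9117.32 targets Velar, not Naron; it does not apply.
Duty = $358,060.84 × 0% = $0.00.
Total = $0.00 + $1,235.02 + $39,944.26 + $0.00 = $41,179.28.

$41,179.28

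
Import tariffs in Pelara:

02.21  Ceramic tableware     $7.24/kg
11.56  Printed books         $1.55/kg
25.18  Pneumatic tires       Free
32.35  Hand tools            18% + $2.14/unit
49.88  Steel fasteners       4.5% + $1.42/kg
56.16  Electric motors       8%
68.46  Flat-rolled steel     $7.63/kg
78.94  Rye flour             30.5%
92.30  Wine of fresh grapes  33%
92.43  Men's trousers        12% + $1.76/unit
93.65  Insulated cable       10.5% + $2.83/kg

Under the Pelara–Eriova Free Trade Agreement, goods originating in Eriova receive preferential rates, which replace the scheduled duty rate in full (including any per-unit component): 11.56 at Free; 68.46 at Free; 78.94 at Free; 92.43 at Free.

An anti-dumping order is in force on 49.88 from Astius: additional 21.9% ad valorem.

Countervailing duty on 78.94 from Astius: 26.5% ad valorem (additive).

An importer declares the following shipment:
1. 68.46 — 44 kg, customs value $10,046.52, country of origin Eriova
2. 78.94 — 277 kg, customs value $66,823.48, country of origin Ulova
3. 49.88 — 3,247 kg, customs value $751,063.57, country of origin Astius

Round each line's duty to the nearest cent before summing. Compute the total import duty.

Line 1 (68.46, Eriova, 44 kg, $10,046.52):
Base rate for 68.46 is $7.63/kg.
Origin Eriova qualifies under the Pelara–Eriova agreement and 68.46 is covered: preferential rate Free applies instead.
Duty = $10,046.52 × 0% = $0.00.
Line 2 (78.94, Ulova, 277 kg, $66,823.48):
Base rate for 78.94 is 30.5%.
78.94 has an FTA preferential rate, but origin Ulova is not Eriova; base rate stands.
The additional-duty order on 78.94 targets Astius, not Ulova; it does not apply.
Duty = $66,823.48 × 30.5% = $20,381.16.
Line 3 (49.88, Astius, 3,247 kg, $751,063.57):
Base rate for 49.88 is 4.5% + $1.42/kg.
Additional duty on 49.88 from Astius: +21.9%. Applied ad valorem rate: 4.5% + 21.9% = 26.4%.
Duty = $751,063.57 × 26.4% + 3,247 × $1.42 = $202,891.52.
Total = $0.00 + $20,381.16 + $202,891.52 = $223,272.68.

$223,272.68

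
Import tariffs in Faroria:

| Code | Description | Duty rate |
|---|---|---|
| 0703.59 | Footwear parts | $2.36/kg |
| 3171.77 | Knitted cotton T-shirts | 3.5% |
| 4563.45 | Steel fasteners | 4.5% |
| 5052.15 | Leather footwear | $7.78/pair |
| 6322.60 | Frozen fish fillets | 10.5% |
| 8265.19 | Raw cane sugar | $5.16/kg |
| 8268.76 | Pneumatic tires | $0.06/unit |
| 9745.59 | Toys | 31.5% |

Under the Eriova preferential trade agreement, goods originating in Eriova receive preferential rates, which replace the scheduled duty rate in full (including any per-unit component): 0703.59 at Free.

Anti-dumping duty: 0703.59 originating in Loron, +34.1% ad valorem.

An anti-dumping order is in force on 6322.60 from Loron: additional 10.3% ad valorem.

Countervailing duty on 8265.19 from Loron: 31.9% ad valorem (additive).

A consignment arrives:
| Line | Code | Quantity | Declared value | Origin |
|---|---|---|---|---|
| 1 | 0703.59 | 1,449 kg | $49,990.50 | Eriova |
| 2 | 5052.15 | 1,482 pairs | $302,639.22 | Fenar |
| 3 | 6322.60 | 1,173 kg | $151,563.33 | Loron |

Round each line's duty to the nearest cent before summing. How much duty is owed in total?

$43,055.13

Line 1 (0703.59, Eriova, 1,449 kg, $49,990.50):
Base rate for 0703.59 is $2.36/kg.
Origin Eriova qualifies under the Faroria–Eriova agreement and 0703.59 is covered: preferential rate Free applies instead.
The additional-duty order on 0703.59 targets Loron, not Eriova; it does not apply.
Duty = $49,990.50 × 0% = $0.00.
Line 2 (5052.15, Fenar, 1,482 pairs, $302,639.22):
Base rate for 5052.15 is $7.78/pair.
Duty = 1,482 × $7.78 = $11,529.96.
Line 3 (6322.60, Loron, 1,173 kg, $151,563.33):
Base rate for 6322.60 is 10.5%.
Additional duty on 6322.60 from Loron: +10.3%. Applied ad valorem rate: 10.5% + 10.3% = 20.8%.
Duty = $151,563.33 × 20.8% = $31,525.17.
Total = $0.00 + $11,529.96 + $31,525.17 = $43,055.13.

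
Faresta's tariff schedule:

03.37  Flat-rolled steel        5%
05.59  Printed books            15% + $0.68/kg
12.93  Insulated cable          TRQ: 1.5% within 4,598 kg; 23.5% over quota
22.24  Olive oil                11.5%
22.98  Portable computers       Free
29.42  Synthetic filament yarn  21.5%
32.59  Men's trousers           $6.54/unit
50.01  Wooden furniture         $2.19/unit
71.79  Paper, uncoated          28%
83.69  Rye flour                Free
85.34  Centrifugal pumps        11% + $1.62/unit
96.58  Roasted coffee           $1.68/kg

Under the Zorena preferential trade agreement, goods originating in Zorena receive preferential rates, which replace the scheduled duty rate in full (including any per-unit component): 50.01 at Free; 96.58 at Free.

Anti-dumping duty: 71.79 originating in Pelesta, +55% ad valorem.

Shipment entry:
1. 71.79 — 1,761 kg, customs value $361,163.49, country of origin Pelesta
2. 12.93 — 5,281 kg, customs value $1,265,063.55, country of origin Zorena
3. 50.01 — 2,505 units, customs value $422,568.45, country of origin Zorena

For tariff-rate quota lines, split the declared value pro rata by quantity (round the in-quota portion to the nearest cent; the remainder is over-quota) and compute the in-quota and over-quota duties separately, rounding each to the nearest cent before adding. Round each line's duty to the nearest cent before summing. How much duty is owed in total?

Line 1 (71.79, Pelesta, 1,761 kg, $361,163.49):
Base rate for 71.79 is 28%.
Additional duty on 71.79 from Pelesta: +55%. Applied ad valorem rate: 28% + 55% = 83%.
Duty = $361,163.49 × 83% = $299,765.70.
Line 2 (12.93, Zorena, 5,281 kg, $1,265,063.55):
Code 12.93 is under a tariff-rate quota (threshold 4,598 kg). In-quota: 4,598 kg at 1.5%; over-quota: 683 kg at 23.5%.
Pro-rata value split: in-quota = $1,265,063.55 × 4,598/5,281 = $1,101,450.90; over-quota = $1,265,063.55 − $1,101,450.90 = $163,612.65.
In-quota duty = $1,101,450.90 × 1.5% = $16,521.76. Over-quota duty = $163,612.65 × 23.5% = $38,448.97.
Line duty = $16,521.76 + $38,448.97 = $54,970.73.
Line 3 (50.01, Zorena, 2,505 units, $422,568.45):
Base rate for 50.01 is $2.19/unit.
Origin Zorena qualifies under the Faresta–Zorena agreement and 50.01 is covered: preferential rate Free applies instead.
Duty = $422,568.45 × 0% = $0.00.
Total = $299,765.70 + $54,970.73 + $0.00 = $354,736.43.

$354,736.43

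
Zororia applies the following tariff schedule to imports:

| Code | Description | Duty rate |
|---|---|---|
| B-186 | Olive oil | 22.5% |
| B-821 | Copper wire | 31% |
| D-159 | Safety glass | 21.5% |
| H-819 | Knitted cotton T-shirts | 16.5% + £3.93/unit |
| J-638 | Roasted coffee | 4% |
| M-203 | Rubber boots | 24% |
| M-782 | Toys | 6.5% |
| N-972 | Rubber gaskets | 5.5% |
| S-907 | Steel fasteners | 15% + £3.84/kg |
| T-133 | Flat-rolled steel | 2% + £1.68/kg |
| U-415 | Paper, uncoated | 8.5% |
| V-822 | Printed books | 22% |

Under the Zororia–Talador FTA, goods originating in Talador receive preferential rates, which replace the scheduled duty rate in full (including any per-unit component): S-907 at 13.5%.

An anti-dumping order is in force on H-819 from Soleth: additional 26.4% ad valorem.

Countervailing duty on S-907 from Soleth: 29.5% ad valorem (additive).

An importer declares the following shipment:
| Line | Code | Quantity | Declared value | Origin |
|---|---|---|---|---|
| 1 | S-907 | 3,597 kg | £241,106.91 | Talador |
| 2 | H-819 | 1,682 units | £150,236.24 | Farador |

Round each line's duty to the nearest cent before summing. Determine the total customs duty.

Line 1 (S-907, Talador, 3,597 kg, £241,106.91):
Base rate for S-907 is 15% + £3.84/kg.
Origin Talador qualifies under the Zororia–Talador agreement and S-907 is covered: preferential rate 13.5% applies instead.
The additional-duty order on S-907 targets Soleth, not Talador; it does not apply.
Duty = £241,106.91 × 13.5% = £32,549.43.
Line 2 (H-819, Farador, 1,682 units, £150,236.24):
Base rate for H-819 is 16.5% + £3.93/unit.
The additional-duty order on H-819 targets Soleth, not Farador; it does not apply.
Duty = £150,236.24 × 16.5% + 1,682 × £3.93 = £31,399.24.
Total = £32,549.43 + £31,399.24 = £63,948.67.

£63,948.67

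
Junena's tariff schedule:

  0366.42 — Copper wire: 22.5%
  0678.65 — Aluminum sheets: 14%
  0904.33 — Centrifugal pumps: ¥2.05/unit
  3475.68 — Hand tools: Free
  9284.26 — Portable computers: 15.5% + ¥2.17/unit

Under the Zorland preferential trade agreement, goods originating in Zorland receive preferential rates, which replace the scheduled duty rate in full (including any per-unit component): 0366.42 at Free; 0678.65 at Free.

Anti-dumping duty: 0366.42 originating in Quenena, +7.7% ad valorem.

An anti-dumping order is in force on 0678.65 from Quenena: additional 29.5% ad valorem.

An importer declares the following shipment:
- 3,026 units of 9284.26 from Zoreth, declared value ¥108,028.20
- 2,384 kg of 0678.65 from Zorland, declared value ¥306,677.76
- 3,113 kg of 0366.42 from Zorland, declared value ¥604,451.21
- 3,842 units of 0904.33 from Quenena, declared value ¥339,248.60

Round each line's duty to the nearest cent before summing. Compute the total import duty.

Line 1 (9284.26, Zoreth, 3,026 units, ¥108,028.20):
Base rate for 9284.26 is 15.5% + ¥2.17/unit.
Duty = ¥108,028.20 × 15.5% + 3,026 × ¥2.17 = ¥23,310.79.
Line 2 (0678.65, Zorland, 2,384 kg, ¥306,677.76):
Base rate for 0678.65 is 14%.
Origin Zorland qualifies under the Junena–Zorland agreement and 0678.65 is covered: preferential rate Free applies instead.
The additional-duty order on 0678.65 targets Quenena, not Zorland; it does not apply.
Duty = ¥306,677.76 × 0% = ¥0.00.
Line 3 (0366.42, Zorland, 3,113 kg, ¥604,451.21):
Base rate for 0366.42 is 22.5%.
Origin Zorland qualifies under the Junena–Zorland agreement and 0366.42 is covered: preferential rate Free applies instead.
The additional-duty order on 0366.42 targets Quenena, not Zorland; it does not apply.
Duty = ¥604,451.21 × 0% = ¥0.00.
Line 4 (0904.33, Quenena, 3,842 units, ¥339,248.60):
Base rate for 0904.33 is ¥2.05/unit.
Duty = 3,842 × ¥2.05 = ¥7,876.10.
Total = ¥23,310.79 + ¥0.00 + ¥0.00 + ¥7,876.10 = ¥31,186.89.

¥31,186.89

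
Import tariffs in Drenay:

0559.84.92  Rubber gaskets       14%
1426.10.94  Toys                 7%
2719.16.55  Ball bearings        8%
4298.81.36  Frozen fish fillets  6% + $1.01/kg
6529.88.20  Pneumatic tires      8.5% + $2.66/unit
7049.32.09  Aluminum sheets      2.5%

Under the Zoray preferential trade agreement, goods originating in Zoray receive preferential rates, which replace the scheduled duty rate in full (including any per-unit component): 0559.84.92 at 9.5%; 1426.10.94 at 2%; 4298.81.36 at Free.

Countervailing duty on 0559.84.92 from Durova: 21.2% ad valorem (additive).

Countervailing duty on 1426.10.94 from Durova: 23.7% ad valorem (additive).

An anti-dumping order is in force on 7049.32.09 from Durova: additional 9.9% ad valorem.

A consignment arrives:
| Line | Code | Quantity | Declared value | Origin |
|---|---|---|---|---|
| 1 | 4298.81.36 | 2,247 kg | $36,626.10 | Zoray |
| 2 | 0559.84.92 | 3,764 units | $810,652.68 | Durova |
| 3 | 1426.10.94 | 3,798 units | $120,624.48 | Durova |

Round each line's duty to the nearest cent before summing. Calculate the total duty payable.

$322,381.46

Line 1 (4298.81.36, Zoray, 2,247 kg, $36,626.10):
Base rate for 4298.81.36 is 6% + $1.01/kg.
Origin Zoray qualifies under the Drenay–Zoray agreement and 4298.81.36 is covered: preferential rate Free applies instead.
Duty = $36,626.10 × 0% = $0.00.
Line 2 (0559.84.92, Durova, 3,764 units, $810,652.68):
Base rate for 0559.84.92 is 14%.
0559.84.92 has an FTA preferential rate, but origin Durova is not Zoray; base rate stands.
Additional duty on 0559.84.92 from Durova: +21.2%. Applied ad valorem rate: 14% + 21.2% = 35.2%.
Duty = $810,652.68 × 35.2% = $285,349.74.
Line 3 (1426.10.94, Durova, 3,798 units, $120,624.48):
Base rate for 1426.10.94 is 7%.
1426.10.94 has an FTA preferential rate, but origin Durova is not Zoray; base rate stands.
Additional duty on 1426.10.94 from Durova: +23.7%. Applied ad valorem rate: 7% + 23.7% = 30.7%.
Duty = $120,624.48 × 30.7% = $37,031.72.
Total = $0.00 + $285,349.74 + $37,031.72 = $322,381.46.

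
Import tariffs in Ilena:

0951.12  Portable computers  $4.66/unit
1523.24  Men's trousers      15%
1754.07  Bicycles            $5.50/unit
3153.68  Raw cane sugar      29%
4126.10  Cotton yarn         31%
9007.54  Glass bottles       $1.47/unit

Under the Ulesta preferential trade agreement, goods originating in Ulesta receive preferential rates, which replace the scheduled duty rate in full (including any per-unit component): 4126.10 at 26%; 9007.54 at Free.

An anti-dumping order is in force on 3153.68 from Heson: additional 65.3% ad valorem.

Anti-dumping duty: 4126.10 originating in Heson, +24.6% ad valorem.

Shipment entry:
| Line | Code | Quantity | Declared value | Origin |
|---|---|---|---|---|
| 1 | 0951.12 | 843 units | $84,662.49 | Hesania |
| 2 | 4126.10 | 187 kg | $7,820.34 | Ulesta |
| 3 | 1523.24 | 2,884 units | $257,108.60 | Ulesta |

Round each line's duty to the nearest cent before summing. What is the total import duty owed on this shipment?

Line 1 (0951.12, Hesania, 843 units, $84,662.49):
Base rate for 0951.12 is $4.66/unit.
Duty = 843 × $4.66 = $3,928.38.
Line 2 (4126.10, Ulesta, 187 kg, $7,820.34):
Base rate for 4126.10 is 31%.
Origin Ulesta qualifies under the Ilena–Ulesta agreement and 4126.10 is covered: preferential rate 26% applies instead.
The additional-duty order on 4126.10 targets Heson, not Ulesta; it does not apply.
Duty = $7,820.34 × 26% = $2,033.29.
Line 3 (1523.24, Ulesta, 2,884 units, $257,108.60):
Base rate for 1523.24 is 15%.
Origin Ulesta is the FTA partner but 1523.24 is not on the preference list; base rate stands.
Duty = $257,108.60 × 15% = $38,566.29.
Total = $3,928.38 + $2,033.29 + $38,566.29 = $44,527.96.

$44,527.96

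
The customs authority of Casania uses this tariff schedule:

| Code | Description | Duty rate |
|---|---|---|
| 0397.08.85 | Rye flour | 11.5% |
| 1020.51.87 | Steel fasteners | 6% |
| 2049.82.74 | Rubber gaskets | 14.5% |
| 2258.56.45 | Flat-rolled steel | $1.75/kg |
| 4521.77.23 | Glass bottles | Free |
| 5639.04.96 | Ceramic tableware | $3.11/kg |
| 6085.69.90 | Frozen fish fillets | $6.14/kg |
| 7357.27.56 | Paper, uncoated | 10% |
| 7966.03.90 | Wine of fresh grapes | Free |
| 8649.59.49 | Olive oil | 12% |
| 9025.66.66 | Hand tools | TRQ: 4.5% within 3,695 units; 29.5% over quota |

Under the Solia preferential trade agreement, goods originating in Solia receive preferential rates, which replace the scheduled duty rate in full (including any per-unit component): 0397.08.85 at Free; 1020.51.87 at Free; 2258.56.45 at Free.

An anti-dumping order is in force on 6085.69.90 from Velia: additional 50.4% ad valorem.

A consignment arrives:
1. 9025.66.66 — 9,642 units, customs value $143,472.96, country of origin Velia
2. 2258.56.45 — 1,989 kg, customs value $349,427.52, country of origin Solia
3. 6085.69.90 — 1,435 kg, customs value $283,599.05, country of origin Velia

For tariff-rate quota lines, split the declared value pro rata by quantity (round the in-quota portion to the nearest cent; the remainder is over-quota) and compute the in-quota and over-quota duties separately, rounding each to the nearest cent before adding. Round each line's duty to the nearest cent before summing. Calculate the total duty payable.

$180,323.94

Line 1 (9025.66.66, Velia, 9,642 units, $143,472.96):
Code 9025.66.66 is under a tariff-rate quota (threshold 3,695 units). In-quota: 3,695 units at 4.5%; over-quota: 5,947 units at 29.5%.
Pro-rata value split: in-quota = $143,472.96 × 3,695/9,642 = $54,981.60; over-quota = $143,472.96 − $54,981.60 = $88,491.36.
In-quota duty = $54,981.60 × 4.5% = $2,474.17. Over-quota duty = $88,491.36 × 29.5% = $26,104.95.
Line duty = $2,474.17 + $26,104.95 = $28,579.12.
Line 2 (2258.56.45, Solia, 1,989 kg, $349,427.52):
Base rate for 2258.56.45 is $1.75/kg.
Origin Solia qualifies under the Casania–Solia agreement and 2258.56.45 is covered: preferential rate Free applies instead.
Duty = $349,427.52 × 0% = $0.00.
Line 3 (6085.69.90, Velia, 1,435 kg, $283,599.05):
Base rate for 6085.69.90 is $6.14/kg.
Additional duty on 6085.69.90 from Velia: +50.4% ad valorem. Applied ad valorem rate = 50.4%.
Duty = $283,599.05 × 50.4% + 1,435 × $6.14 = $151,744.82.
Total = $28,579.12 + $0.00 + $151,744.82 = $180,323.94.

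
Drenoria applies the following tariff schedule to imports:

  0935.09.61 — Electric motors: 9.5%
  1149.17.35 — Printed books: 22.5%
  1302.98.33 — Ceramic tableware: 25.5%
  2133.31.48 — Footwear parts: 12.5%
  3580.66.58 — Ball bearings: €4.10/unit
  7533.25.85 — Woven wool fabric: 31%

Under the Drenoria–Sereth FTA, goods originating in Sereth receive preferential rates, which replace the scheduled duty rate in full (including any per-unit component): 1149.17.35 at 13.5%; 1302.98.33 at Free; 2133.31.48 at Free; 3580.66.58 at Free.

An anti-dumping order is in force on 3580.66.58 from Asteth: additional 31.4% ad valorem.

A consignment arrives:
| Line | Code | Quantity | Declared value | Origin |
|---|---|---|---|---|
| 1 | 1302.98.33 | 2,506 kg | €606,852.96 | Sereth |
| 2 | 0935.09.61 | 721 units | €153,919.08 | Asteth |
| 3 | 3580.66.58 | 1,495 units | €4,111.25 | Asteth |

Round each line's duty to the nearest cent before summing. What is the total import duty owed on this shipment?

Line 1 (1302.98.33, Sereth, 2,506 kg, €606,852.96):
Base rate for 1302.98.33 is 25.5%.
Origin Sereth qualifies under the Drenoria–Sereth agreement and 1302.98.33 is covered: preferential rate Free applies instead.
Duty = €606,852.96 × 0% = €0.00.
Line 2 (0935.09.61, Asteth, 721 units, €153,919.08):
Base rate for 0935.09.61 is 9.5%.
Duty = €153,919.08 × 9.5% = €14,622.31.
Line 3 (3580.66.58, Asteth, 1,495 units, €4,111.25):
Base rate for 3580.66.58 is €4.10/unit.
3580.66.58 has an FTA preferential rate, but origin Asteth is not Sereth; base rate stands.
Additional duty on 3580.66.58 from Asteth: +31.4% ad valorem. Applied ad valorem rate = 31.4%.
Duty = €4,111.25 × 31.4% + 1,495 × €4.10 = €7,420.43.
Total = €0.00 + €14,622.31 + €7,420.43 = €22,042.74.

€22,042.74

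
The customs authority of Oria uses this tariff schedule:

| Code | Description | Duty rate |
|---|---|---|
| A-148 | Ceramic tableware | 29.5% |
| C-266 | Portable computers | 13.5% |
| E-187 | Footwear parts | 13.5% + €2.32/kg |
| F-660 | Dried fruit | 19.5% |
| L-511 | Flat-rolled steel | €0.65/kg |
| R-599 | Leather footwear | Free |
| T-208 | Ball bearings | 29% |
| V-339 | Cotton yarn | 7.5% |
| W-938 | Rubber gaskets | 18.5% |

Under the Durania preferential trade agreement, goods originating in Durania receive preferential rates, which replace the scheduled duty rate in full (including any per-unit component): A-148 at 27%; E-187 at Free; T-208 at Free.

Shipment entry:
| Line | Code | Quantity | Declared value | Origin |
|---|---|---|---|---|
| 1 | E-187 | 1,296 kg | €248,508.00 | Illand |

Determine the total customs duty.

€36,555.30

Line 1 (E-187, Illand, 1,296 kg, €248,508.00):
Base rate for E-187 is 13.5% + €2.32/kg.
E-187 has an FTA preferential rate, but origin Illand is not Durania; base rate stands.
Duty = €248,508.00 × 13.5% + 1,296 × €2.32 = €36,555.30.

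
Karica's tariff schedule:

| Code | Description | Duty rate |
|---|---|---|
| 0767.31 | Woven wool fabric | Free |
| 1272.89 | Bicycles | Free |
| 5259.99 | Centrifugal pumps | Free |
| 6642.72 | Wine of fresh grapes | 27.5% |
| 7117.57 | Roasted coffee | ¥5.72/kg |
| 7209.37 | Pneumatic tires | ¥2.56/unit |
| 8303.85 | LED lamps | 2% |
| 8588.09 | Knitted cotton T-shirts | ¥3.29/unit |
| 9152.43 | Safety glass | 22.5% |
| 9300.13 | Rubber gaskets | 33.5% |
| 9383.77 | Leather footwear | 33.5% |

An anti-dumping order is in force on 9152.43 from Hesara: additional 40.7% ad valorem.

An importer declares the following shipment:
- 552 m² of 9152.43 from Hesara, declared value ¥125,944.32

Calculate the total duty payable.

¥79,596.81

Line 1 (9152.43, Hesara, 552 m², ¥125,944.32):
Base rate for 9152.43 is 22.5%.
Additional duty on 9152.43 from Hesara: +40.7%. Applied ad valorem rate: 22.5% + 40.7% = 63.2%.
Duty = ¥125,944.32 × 63.2% = ¥79,596.81.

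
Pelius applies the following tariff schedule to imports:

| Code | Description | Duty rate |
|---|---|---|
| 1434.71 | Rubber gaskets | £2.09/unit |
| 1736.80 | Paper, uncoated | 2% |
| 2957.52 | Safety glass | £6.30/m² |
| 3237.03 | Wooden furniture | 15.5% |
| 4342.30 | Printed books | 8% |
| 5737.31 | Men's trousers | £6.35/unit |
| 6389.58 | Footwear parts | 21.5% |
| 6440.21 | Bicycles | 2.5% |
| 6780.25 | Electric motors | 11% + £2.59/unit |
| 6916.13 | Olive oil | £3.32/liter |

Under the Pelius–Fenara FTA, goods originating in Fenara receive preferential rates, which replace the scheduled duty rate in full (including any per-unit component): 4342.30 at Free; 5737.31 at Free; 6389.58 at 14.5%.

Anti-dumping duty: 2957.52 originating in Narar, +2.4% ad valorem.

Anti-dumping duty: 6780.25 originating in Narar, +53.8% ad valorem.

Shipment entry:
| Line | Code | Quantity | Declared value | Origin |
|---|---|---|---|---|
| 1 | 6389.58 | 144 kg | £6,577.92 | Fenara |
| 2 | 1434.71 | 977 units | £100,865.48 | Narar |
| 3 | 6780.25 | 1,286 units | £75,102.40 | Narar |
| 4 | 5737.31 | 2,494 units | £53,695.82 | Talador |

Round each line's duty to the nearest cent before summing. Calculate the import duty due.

£70,829.73

Line 1 (6389.58, Fenara, 144 kg, £6,577.92):
Base rate for 6389.58 is 21.5%.
Origin Fenara qualifies under the Pelius–Fenara agreement and 6389.58 is covered: preferential rate 14.5% applies instead.
Duty = £6,577.92 × 14.5% = £953.80.
Line 2 (1434.71, Narar, 977 units, £100,865.48):
Base rate for 1434.71 is £2.09/unit.
Duty = 977 × £2.09 = £2,041.93.
Line 3 (6780.25, Narar, 1,286 units, £75,102.40):
Base rate for 6780.25 is 11% + £2.59/unit.
Additional duty on 6780.25 from Narar: +53.8%. Applied ad valorem rate: 11% + 53.8% = 64.8%.
Duty = £75,102.40 × 64.8% + 1,286 × £2.59 = £51,997.10.
Line 4 (5737.31, Talador, 2,494 units, £53,695.82):
Base rate for 5737.31 is £6.35/unit.
5737.31 has an FTA preferential rate, but origin Talador is not Fenara; base rate stands.
Duty = 2,494 × £6.35 = £15,836.90.
Total = £953.80 + £2,041.93 + £51,997.10 + £15,836.90 = £70,829.73.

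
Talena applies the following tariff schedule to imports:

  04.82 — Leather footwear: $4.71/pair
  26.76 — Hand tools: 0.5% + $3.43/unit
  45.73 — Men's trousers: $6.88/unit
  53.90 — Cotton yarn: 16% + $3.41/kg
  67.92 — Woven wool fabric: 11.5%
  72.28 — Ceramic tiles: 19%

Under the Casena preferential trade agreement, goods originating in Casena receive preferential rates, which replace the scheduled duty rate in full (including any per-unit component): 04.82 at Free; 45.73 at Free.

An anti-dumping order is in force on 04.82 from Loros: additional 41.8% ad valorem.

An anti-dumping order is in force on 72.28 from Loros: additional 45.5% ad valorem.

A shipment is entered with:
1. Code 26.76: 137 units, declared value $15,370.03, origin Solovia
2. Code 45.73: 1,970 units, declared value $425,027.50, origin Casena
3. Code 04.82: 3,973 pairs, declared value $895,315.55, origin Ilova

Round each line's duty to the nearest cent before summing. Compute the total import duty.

Line 1 (26.76, Solovia, 137 units, $15,370.03):
Base rate for 26.76 is 0.5% + $3.43/unit.
Duty = $15,370.03 × 0.5% + 137 × $3.43 = $546.76.
Line 2 (45.73, Casena, 1,970 units, $425,027.50):
Base rate for 45.73 is $6.88/unit.
Origin Casena qualifies under the Talena–Casena agreement and 45.73 is covered: preferential rate Free applies instead.
Duty = $425,027.50 × 0% = $0.00.
Line 3 (04.82, Ilova, 3,973 pairs, $895,315.55):
Base rate for 04.82 is $4.71/pair.
04.82 has an FTA preferential rate, but origin Ilova is not Casena; base rate stands.
The additional-duty order on 04.82 targets Loros, not Ilova; it does not apply.
Duty = 3,973 × $4.71 = $18,712.83.
Total = $546.76 + $0.00 + $18,712.83 = $19,259.59.

$19,259.59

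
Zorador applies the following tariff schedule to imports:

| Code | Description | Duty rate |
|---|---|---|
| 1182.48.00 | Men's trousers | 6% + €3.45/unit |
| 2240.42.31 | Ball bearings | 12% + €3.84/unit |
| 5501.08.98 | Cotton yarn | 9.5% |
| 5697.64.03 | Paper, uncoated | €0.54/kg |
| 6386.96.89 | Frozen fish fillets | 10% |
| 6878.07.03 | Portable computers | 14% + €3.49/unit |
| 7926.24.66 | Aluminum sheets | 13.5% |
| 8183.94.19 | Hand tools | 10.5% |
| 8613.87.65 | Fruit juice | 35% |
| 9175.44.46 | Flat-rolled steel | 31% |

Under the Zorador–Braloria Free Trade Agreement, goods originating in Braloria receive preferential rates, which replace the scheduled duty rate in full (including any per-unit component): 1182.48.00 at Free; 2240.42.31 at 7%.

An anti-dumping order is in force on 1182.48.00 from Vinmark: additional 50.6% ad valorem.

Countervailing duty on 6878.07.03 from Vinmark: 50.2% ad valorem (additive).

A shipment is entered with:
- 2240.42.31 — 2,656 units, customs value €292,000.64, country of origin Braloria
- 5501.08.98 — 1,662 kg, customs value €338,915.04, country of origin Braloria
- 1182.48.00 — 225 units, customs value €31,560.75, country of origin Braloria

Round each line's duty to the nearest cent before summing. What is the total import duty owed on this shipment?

Line 1 (2240.42.31, Braloria, 2,656 units, €292,000.64):
Base rate for 2240.42.31 is 12% + €3.84/unit.
Origin Braloria qualifies under the Zorador–Braloria agreement and 2240.42.31 is covered: preferential rate 7% applies instead.
Duty = €292,000.64 × 7% = €20,440.04.
Line 2 (5501.08.98, Braloria, 1,662 kg, €338,915.04):
Base rate for 5501.08.98 is 9.5%.
Origin Braloria is the FTA partner but 5501.08.98 is not on the preference list; base rate stands.
Duty = €338,915.04 × 9.5% = €32,196.93.
Line 3 (1182.48.00, Braloria, 225 units, €31,560.75):
Base rate for 1182.48.00 is 6% + €3.45/unit.
Origin Braloria qualifies under the Zorador–Braloria agreement and 1182.48.00 is covered: preferential rate Free applies instead.
The additional-duty order on 1182.48.00 targets Vinmark, not Braloria; it does not apply.
Duty = €31,560.75 × 0% = €0.00.
Total = €20,440.04 + €32,196.93 + €0.00 = €52,636.97.

€52,636.97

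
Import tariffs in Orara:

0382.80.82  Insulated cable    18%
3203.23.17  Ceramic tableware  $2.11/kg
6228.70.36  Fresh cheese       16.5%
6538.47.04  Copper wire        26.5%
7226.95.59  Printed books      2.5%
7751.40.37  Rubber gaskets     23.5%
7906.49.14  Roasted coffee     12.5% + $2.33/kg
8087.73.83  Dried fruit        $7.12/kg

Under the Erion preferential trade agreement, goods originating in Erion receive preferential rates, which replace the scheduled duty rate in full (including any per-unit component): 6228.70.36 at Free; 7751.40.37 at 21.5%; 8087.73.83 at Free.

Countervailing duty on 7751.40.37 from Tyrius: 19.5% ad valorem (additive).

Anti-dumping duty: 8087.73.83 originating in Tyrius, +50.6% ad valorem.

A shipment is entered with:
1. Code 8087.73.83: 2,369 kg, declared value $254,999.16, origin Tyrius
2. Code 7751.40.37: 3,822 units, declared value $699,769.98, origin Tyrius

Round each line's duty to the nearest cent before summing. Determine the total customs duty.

Line 1 (8087.73.83, Tyrius, 2,369 kg, $254,999.16):
Base rate for 8087.73.83 is $7.12/kg.
8087.73.83 has an FTA preferential rate, but origin Tyrius is not Erion; base rate stands.
Additional duty on 8087.73.83 from Tyrius: +50.6% ad valorem. Applied ad valorem rate = 50.6%.
Duty = $254,999.16 × 50.6% + 2,369 × $7.12 = $145,896.85.
Line 2 (7751.40.37, Tyrius, 3,822 units, $699,769.98):
Base rate for 7751.40.37 is 23.5%.
7751.40.37 has an FTA preferential rate, but origin Tyrius is not Erion; base rate stands.
Additional duty on 7751.40.37 from Tyrius: +19.5%. Applied ad valorem rate: 23.5% + 19.5% = 43%.
Duty = $699,769.98 × 43% = $300,901.09.
Total = $145,896.85 + $300,901.09 = $446,797.94.

$446,797.94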